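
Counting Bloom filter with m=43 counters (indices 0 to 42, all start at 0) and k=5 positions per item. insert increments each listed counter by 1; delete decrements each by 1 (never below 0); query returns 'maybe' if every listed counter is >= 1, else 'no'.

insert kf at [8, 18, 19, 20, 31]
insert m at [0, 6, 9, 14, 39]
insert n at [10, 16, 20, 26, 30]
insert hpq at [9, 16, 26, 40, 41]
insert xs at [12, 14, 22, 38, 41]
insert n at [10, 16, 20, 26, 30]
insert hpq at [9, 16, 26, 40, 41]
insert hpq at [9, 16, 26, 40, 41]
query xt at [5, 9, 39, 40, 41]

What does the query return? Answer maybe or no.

Step 1: insert kf at [8, 18, 19, 20, 31] -> counters=[0,0,0,0,0,0,0,0,1,0,0,0,0,0,0,0,0,0,1,1,1,0,0,0,0,0,0,0,0,0,0,1,0,0,0,0,0,0,0,0,0,0,0]
Step 2: insert m at [0, 6, 9, 14, 39] -> counters=[1,0,0,0,0,0,1,0,1,1,0,0,0,0,1,0,0,0,1,1,1,0,0,0,0,0,0,0,0,0,0,1,0,0,0,0,0,0,0,1,0,0,0]
Step 3: insert n at [10, 16, 20, 26, 30] -> counters=[1,0,0,0,0,0,1,0,1,1,1,0,0,0,1,0,1,0,1,1,2,0,0,0,0,0,1,0,0,0,1,1,0,0,0,0,0,0,0,1,0,0,0]
Step 4: insert hpq at [9, 16, 26, 40, 41] -> counters=[1,0,0,0,0,0,1,0,1,2,1,0,0,0,1,0,2,0,1,1,2,0,0,0,0,0,2,0,0,0,1,1,0,0,0,0,0,0,0,1,1,1,0]
Step 5: insert xs at [12, 14, 22, 38, 41] -> counters=[1,0,0,0,0,0,1,0,1,2,1,0,1,0,2,0,2,0,1,1,2,0,1,0,0,0,2,0,0,0,1,1,0,0,0,0,0,0,1,1,1,2,0]
Step 6: insert n at [10, 16, 20, 26, 30] -> counters=[1,0,0,0,0,0,1,0,1,2,2,0,1,0,2,0,3,0,1,1,3,0,1,0,0,0,3,0,0,0,2,1,0,0,0,0,0,0,1,1,1,2,0]
Step 7: insert hpq at [9, 16, 26, 40, 41] -> counters=[1,0,0,0,0,0,1,0,1,3,2,0,1,0,2,0,4,0,1,1,3,0,1,0,0,0,4,0,0,0,2,1,0,0,0,0,0,0,1,1,2,3,0]
Step 8: insert hpq at [9, 16, 26, 40, 41] -> counters=[1,0,0,0,0,0,1,0,1,4,2,0,1,0,2,0,5,0,1,1,3,0,1,0,0,0,5,0,0,0,2,1,0,0,0,0,0,0,1,1,3,4,0]
Query xt: check counters[5]=0 counters[9]=4 counters[39]=1 counters[40]=3 counters[41]=4 -> no

Answer: no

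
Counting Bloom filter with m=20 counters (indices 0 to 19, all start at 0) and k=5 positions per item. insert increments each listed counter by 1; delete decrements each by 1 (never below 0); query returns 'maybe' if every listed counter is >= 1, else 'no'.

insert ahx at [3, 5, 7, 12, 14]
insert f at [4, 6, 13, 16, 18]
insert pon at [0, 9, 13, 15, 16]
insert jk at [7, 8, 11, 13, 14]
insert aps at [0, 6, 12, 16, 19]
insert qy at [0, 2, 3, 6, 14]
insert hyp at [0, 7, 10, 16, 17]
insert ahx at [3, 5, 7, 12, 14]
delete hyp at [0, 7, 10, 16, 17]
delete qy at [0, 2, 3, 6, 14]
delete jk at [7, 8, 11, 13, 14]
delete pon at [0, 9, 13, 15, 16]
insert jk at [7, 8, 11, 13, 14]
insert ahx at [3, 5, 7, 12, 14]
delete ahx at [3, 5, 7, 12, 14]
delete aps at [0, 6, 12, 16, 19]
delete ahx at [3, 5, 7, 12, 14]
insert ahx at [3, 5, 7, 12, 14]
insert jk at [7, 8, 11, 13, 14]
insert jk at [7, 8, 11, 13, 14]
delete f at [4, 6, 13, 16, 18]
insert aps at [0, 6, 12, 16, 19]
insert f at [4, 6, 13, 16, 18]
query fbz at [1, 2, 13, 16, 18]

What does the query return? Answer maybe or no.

Step 1: insert ahx at [3, 5, 7, 12, 14] -> counters=[0,0,0,1,0,1,0,1,0,0,0,0,1,0,1,0,0,0,0,0]
Step 2: insert f at [4, 6, 13, 16, 18] -> counters=[0,0,0,1,1,1,1,1,0,0,0,0,1,1,1,0,1,0,1,0]
Step 3: insert pon at [0, 9, 13, 15, 16] -> counters=[1,0,0,1,1,1,1,1,0,1,0,0,1,2,1,1,2,0,1,0]
Step 4: insert jk at [7, 8, 11, 13, 14] -> counters=[1,0,0,1,1,1,1,2,1,1,0,1,1,3,2,1,2,0,1,0]
Step 5: insert aps at [0, 6, 12, 16, 19] -> counters=[2,0,0,1,1,1,2,2,1,1,0,1,2,3,2,1,3,0,1,1]
Step 6: insert qy at [0, 2, 3, 6, 14] -> counters=[3,0,1,2,1,1,3,2,1,1,0,1,2,3,3,1,3,0,1,1]
Step 7: insert hyp at [0, 7, 10, 16, 17] -> counters=[4,0,1,2,1,1,3,3,1,1,1,1,2,3,3,1,4,1,1,1]
Step 8: insert ahx at [3, 5, 7, 12, 14] -> counters=[4,0,1,3,1,2,3,4,1,1,1,1,3,3,4,1,4,1,1,1]
Step 9: delete hyp at [0, 7, 10, 16, 17] -> counters=[3,0,1,3,1,2,3,3,1,1,0,1,3,3,4,1,3,0,1,1]
Step 10: delete qy at [0, 2, 3, 6, 14] -> counters=[2,0,0,2,1,2,2,3,1,1,0,1,3,3,3,1,3,0,1,1]
Step 11: delete jk at [7, 8, 11, 13, 14] -> counters=[2,0,0,2,1,2,2,2,0,1,0,0,3,2,2,1,3,0,1,1]
Step 12: delete pon at [0, 9, 13, 15, 16] -> counters=[1,0,0,2,1,2,2,2,0,0,0,0,3,1,2,0,2,0,1,1]
Step 13: insert jk at [7, 8, 11, 13, 14] -> counters=[1,0,0,2,1,2,2,3,1,0,0,1,3,2,3,0,2,0,1,1]
Step 14: insert ahx at [3, 5, 7, 12, 14] -> counters=[1,0,0,3,1,3,2,4,1,0,0,1,4,2,4,0,2,0,1,1]
Step 15: delete ahx at [3, 5, 7, 12, 14] -> counters=[1,0,0,2,1,2,2,3,1,0,0,1,3,2,3,0,2,0,1,1]
Step 16: delete aps at [0, 6, 12, 16, 19] -> counters=[0,0,0,2,1,2,1,3,1,0,0,1,2,2,3,0,1,0,1,0]
Step 17: delete ahx at [3, 5, 7, 12, 14] -> counters=[0,0,0,1,1,1,1,2,1,0,0,1,1,2,2,0,1,0,1,0]
Step 18: insert ahx at [3, 5, 7, 12, 14] -> counters=[0,0,0,2,1,2,1,3,1,0,0,1,2,2,3,0,1,0,1,0]
Step 19: insert jk at [7, 8, 11, 13, 14] -> counters=[0,0,0,2,1,2,1,4,2,0,0,2,2,3,4,0,1,0,1,0]
Step 20: insert jk at [7, 8, 11, 13, 14] -> counters=[0,0,0,2,1,2,1,5,3,0,0,3,2,4,5,0,1,0,1,0]
Step 21: delete f at [4, 6, 13, 16, 18] -> counters=[0,0,0,2,0,2,0,5,3,0,0,3,2,3,5,0,0,0,0,0]
Step 22: insert aps at [0, 6, 12, 16, 19] -> counters=[1,0,0,2,0,2,1,5,3,0,0,3,3,3,5,0,1,0,0,1]
Step 23: insert f at [4, 6, 13, 16, 18] -> counters=[1,0,0,2,1,2,2,5,3,0,0,3,3,4,5,0,2,0,1,1]
Query fbz: check counters[1]=0 counters[2]=0 counters[13]=4 counters[16]=2 counters[18]=1 -> no

Answer: no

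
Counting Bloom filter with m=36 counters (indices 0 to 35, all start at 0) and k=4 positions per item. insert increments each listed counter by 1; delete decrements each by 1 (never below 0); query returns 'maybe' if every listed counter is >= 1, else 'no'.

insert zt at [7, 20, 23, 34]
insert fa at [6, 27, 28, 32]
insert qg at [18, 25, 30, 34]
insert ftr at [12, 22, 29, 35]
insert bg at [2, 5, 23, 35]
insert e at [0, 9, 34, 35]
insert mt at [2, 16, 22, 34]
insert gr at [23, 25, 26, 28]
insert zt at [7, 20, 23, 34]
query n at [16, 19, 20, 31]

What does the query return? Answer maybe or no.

Answer: no

Derivation:
Step 1: insert zt at [7, 20, 23, 34] -> counters=[0,0,0,0,0,0,0,1,0,0,0,0,0,0,0,0,0,0,0,0,1,0,0,1,0,0,0,0,0,0,0,0,0,0,1,0]
Step 2: insert fa at [6, 27, 28, 32] -> counters=[0,0,0,0,0,0,1,1,0,0,0,0,0,0,0,0,0,0,0,0,1,0,0,1,0,0,0,1,1,0,0,0,1,0,1,0]
Step 3: insert qg at [18, 25, 30, 34] -> counters=[0,0,0,0,0,0,1,1,0,0,0,0,0,0,0,0,0,0,1,0,1,0,0,1,0,1,0,1,1,0,1,0,1,0,2,0]
Step 4: insert ftr at [12, 22, 29, 35] -> counters=[0,0,0,0,0,0,1,1,0,0,0,0,1,0,0,0,0,0,1,0,1,0,1,1,0,1,0,1,1,1,1,0,1,0,2,1]
Step 5: insert bg at [2, 5, 23, 35] -> counters=[0,0,1,0,0,1,1,1,0,0,0,0,1,0,0,0,0,0,1,0,1,0,1,2,0,1,0,1,1,1,1,0,1,0,2,2]
Step 6: insert e at [0, 9, 34, 35] -> counters=[1,0,1,0,0,1,1,1,0,1,0,0,1,0,0,0,0,0,1,0,1,0,1,2,0,1,0,1,1,1,1,0,1,0,3,3]
Step 7: insert mt at [2, 16, 22, 34] -> counters=[1,0,2,0,0,1,1,1,0,1,0,0,1,0,0,0,1,0,1,0,1,0,2,2,0,1,0,1,1,1,1,0,1,0,4,3]
Step 8: insert gr at [23, 25, 26, 28] -> counters=[1,0,2,0,0,1,1,1,0,1,0,0,1,0,0,0,1,0,1,0,1,0,2,3,0,2,1,1,2,1,1,0,1,0,4,3]
Step 9: insert zt at [7, 20, 23, 34] -> counters=[1,0,2,0,0,1,1,2,0,1,0,0,1,0,0,0,1,0,1,0,2,0,2,4,0,2,1,1,2,1,1,0,1,0,5,3]
Query n: check counters[16]=1 counters[19]=0 counters[20]=2 counters[31]=0 -> no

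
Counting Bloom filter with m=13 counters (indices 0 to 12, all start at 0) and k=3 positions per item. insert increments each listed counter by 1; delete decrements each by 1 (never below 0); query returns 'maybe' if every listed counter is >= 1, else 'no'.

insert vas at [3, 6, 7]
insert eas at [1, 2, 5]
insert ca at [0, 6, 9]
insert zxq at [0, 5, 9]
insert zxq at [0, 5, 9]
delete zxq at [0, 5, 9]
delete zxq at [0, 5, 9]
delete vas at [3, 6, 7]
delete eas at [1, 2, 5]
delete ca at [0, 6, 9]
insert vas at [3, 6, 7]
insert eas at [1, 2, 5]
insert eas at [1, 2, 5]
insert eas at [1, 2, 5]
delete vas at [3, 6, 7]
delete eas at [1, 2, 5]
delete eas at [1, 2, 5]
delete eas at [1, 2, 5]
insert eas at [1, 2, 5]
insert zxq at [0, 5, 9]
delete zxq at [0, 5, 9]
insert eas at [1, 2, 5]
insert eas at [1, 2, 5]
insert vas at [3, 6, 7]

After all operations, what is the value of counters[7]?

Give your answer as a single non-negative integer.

Step 1: insert vas at [3, 6, 7] -> counters=[0,0,0,1,0,0,1,1,0,0,0,0,0]
Step 2: insert eas at [1, 2, 5] -> counters=[0,1,1,1,0,1,1,1,0,0,0,0,0]
Step 3: insert ca at [0, 6, 9] -> counters=[1,1,1,1,0,1,2,1,0,1,0,0,0]
Step 4: insert zxq at [0, 5, 9] -> counters=[2,1,1,1,0,2,2,1,0,2,0,0,0]
Step 5: insert zxq at [0, 5, 9] -> counters=[3,1,1,1,0,3,2,1,0,3,0,0,0]
Step 6: delete zxq at [0, 5, 9] -> counters=[2,1,1,1,0,2,2,1,0,2,0,0,0]
Step 7: delete zxq at [0, 5, 9] -> counters=[1,1,1,1,0,1,2,1,0,1,0,0,0]
Step 8: delete vas at [3, 6, 7] -> counters=[1,1,1,0,0,1,1,0,0,1,0,0,0]
Step 9: delete eas at [1, 2, 5] -> counters=[1,0,0,0,0,0,1,0,0,1,0,0,0]
Step 10: delete ca at [0, 6, 9] -> counters=[0,0,0,0,0,0,0,0,0,0,0,0,0]
Step 11: insert vas at [3, 6, 7] -> counters=[0,0,0,1,0,0,1,1,0,0,0,0,0]
Step 12: insert eas at [1, 2, 5] -> counters=[0,1,1,1,0,1,1,1,0,0,0,0,0]
Step 13: insert eas at [1, 2, 5] -> counters=[0,2,2,1,0,2,1,1,0,0,0,0,0]
Step 14: insert eas at [1, 2, 5] -> counters=[0,3,3,1,0,3,1,1,0,0,0,0,0]
Step 15: delete vas at [3, 6, 7] -> counters=[0,3,3,0,0,3,0,0,0,0,0,0,0]
Step 16: delete eas at [1, 2, 5] -> counters=[0,2,2,0,0,2,0,0,0,0,0,0,0]
Step 17: delete eas at [1, 2, 5] -> counters=[0,1,1,0,0,1,0,0,0,0,0,0,0]
Step 18: delete eas at [1, 2, 5] -> counters=[0,0,0,0,0,0,0,0,0,0,0,0,0]
Step 19: insert eas at [1, 2, 5] -> counters=[0,1,1,0,0,1,0,0,0,0,0,0,0]
Step 20: insert zxq at [0, 5, 9] -> counters=[1,1,1,0,0,2,0,0,0,1,0,0,0]
Step 21: delete zxq at [0, 5, 9] -> counters=[0,1,1,0,0,1,0,0,0,0,0,0,0]
Step 22: insert eas at [1, 2, 5] -> counters=[0,2,2,0,0,2,0,0,0,0,0,0,0]
Step 23: insert eas at [1, 2, 5] -> counters=[0,3,3,0,0,3,0,0,0,0,0,0,0]
Step 24: insert vas at [3, 6, 7] -> counters=[0,3,3,1,0,3,1,1,0,0,0,0,0]
Final counters=[0,3,3,1,0,3,1,1,0,0,0,0,0] -> counters[7]=1

Answer: 1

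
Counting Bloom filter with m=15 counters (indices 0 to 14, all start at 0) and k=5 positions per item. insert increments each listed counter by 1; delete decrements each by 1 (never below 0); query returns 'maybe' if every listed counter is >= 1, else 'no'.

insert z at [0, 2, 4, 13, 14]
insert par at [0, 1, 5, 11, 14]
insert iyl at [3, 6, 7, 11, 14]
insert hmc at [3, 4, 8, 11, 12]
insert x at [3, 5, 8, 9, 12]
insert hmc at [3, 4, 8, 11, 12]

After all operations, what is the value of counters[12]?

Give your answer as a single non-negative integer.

Step 1: insert z at [0, 2, 4, 13, 14] -> counters=[1,0,1,0,1,0,0,0,0,0,0,0,0,1,1]
Step 2: insert par at [0, 1, 5, 11, 14] -> counters=[2,1,1,0,1,1,0,0,0,0,0,1,0,1,2]
Step 3: insert iyl at [3, 6, 7, 11, 14] -> counters=[2,1,1,1,1,1,1,1,0,0,0,2,0,1,3]
Step 4: insert hmc at [3, 4, 8, 11, 12] -> counters=[2,1,1,2,2,1,1,1,1,0,0,3,1,1,3]
Step 5: insert x at [3, 5, 8, 9, 12] -> counters=[2,1,1,3,2,2,1,1,2,1,0,3,2,1,3]
Step 6: insert hmc at [3, 4, 8, 11, 12] -> counters=[2,1,1,4,3,2,1,1,3,1,0,4,3,1,3]
Final counters=[2,1,1,4,3,2,1,1,3,1,0,4,3,1,3] -> counters[12]=3

Answer: 3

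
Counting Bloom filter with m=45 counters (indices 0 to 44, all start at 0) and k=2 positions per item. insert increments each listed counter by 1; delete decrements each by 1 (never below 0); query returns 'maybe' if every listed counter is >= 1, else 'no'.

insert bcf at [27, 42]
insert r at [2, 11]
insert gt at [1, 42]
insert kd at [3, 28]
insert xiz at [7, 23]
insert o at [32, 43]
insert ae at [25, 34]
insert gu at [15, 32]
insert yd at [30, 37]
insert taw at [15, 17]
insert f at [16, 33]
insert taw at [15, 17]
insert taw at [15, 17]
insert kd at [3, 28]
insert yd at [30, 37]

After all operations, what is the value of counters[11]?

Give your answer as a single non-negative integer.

Answer: 1

Derivation:
Step 1: insert bcf at [27, 42] -> counters=[0,0,0,0,0,0,0,0,0,0,0,0,0,0,0,0,0,0,0,0,0,0,0,0,0,0,0,1,0,0,0,0,0,0,0,0,0,0,0,0,0,0,1,0,0]
Step 2: insert r at [2, 11] -> counters=[0,0,1,0,0,0,0,0,0,0,0,1,0,0,0,0,0,0,0,0,0,0,0,0,0,0,0,1,0,0,0,0,0,0,0,0,0,0,0,0,0,0,1,0,0]
Step 3: insert gt at [1, 42] -> counters=[0,1,1,0,0,0,0,0,0,0,0,1,0,0,0,0,0,0,0,0,0,0,0,0,0,0,0,1,0,0,0,0,0,0,0,0,0,0,0,0,0,0,2,0,0]
Step 4: insert kd at [3, 28] -> counters=[0,1,1,1,0,0,0,0,0,0,0,1,0,0,0,0,0,0,0,0,0,0,0,0,0,0,0,1,1,0,0,0,0,0,0,0,0,0,0,0,0,0,2,0,0]
Step 5: insert xiz at [7, 23] -> counters=[0,1,1,1,0,0,0,1,0,0,0,1,0,0,0,0,0,0,0,0,0,0,0,1,0,0,0,1,1,0,0,0,0,0,0,0,0,0,0,0,0,0,2,0,0]
Step 6: insert o at [32, 43] -> counters=[0,1,1,1,0,0,0,1,0,0,0,1,0,0,0,0,0,0,0,0,0,0,0,1,0,0,0,1,1,0,0,0,1,0,0,0,0,0,0,0,0,0,2,1,0]
Step 7: insert ae at [25, 34] -> counters=[0,1,1,1,0,0,0,1,0,0,0,1,0,0,0,0,0,0,0,0,0,0,0,1,0,1,0,1,1,0,0,0,1,0,1,0,0,0,0,0,0,0,2,1,0]
Step 8: insert gu at [15, 32] -> counters=[0,1,1,1,0,0,0,1,0,0,0,1,0,0,0,1,0,0,0,0,0,0,0,1,0,1,0,1,1,0,0,0,2,0,1,0,0,0,0,0,0,0,2,1,0]
Step 9: insert yd at [30, 37] -> counters=[0,1,1,1,0,0,0,1,0,0,0,1,0,0,0,1,0,0,0,0,0,0,0,1,0,1,0,1,1,0,1,0,2,0,1,0,0,1,0,0,0,0,2,1,0]
Step 10: insert taw at [15, 17] -> counters=[0,1,1,1,0,0,0,1,0,0,0,1,0,0,0,2,0,1,0,0,0,0,0,1,0,1,0,1,1,0,1,0,2,0,1,0,0,1,0,0,0,0,2,1,0]
Step 11: insert f at [16, 33] -> counters=[0,1,1,1,0,0,0,1,0,0,0,1,0,0,0,2,1,1,0,0,0,0,0,1,0,1,0,1,1,0,1,0,2,1,1,0,0,1,0,0,0,0,2,1,0]
Step 12: insert taw at [15, 17] -> counters=[0,1,1,1,0,0,0,1,0,0,0,1,0,0,0,3,1,2,0,0,0,0,0,1,0,1,0,1,1,0,1,0,2,1,1,0,0,1,0,0,0,0,2,1,0]
Step 13: insert taw at [15, 17] -> counters=[0,1,1,1,0,0,0,1,0,0,0,1,0,0,0,4,1,3,0,0,0,0,0,1,0,1,0,1,1,0,1,0,2,1,1,0,0,1,0,0,0,0,2,1,0]
Step 14: insert kd at [3, 28] -> counters=[0,1,1,2,0,0,0,1,0,0,0,1,0,0,0,4,1,3,0,0,0,0,0,1,0,1,0,1,2,0,1,0,2,1,1,0,0,1,0,0,0,0,2,1,0]
Step 15: insert yd at [30, 37] -> counters=[0,1,1,2,0,0,0,1,0,0,0,1,0,0,0,4,1,3,0,0,0,0,0,1,0,1,0,1,2,0,2,0,2,1,1,0,0,2,0,0,0,0,2,1,0]
Final counters=[0,1,1,2,0,0,0,1,0,0,0,1,0,0,0,4,1,3,0,0,0,0,0,1,0,1,0,1,2,0,2,0,2,1,1,0,0,2,0,0,0,0,2,1,0] -> counters[11]=1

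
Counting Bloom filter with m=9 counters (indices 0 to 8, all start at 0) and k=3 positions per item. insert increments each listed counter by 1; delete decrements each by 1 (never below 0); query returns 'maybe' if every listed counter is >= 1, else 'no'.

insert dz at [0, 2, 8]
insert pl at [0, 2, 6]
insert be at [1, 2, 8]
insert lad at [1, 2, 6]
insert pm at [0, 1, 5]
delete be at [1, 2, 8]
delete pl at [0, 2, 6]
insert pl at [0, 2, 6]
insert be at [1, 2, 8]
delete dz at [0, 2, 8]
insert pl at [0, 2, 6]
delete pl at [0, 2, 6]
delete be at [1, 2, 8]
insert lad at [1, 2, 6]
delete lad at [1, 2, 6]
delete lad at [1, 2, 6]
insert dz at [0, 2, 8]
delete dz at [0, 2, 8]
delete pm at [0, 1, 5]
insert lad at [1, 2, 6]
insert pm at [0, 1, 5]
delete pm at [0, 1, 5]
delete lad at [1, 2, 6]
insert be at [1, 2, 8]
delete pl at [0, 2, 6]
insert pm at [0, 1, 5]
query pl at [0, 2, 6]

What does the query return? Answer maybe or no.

Step 1: insert dz at [0, 2, 8] -> counters=[1,0,1,0,0,0,0,0,1]
Step 2: insert pl at [0, 2, 6] -> counters=[2,0,2,0,0,0,1,0,1]
Step 3: insert be at [1, 2, 8] -> counters=[2,1,3,0,0,0,1,0,2]
Step 4: insert lad at [1, 2, 6] -> counters=[2,2,4,0,0,0,2,0,2]
Step 5: insert pm at [0, 1, 5] -> counters=[3,3,4,0,0,1,2,0,2]
Step 6: delete be at [1, 2, 8] -> counters=[3,2,3,0,0,1,2,0,1]
Step 7: delete pl at [0, 2, 6] -> counters=[2,2,2,0,0,1,1,0,1]
Step 8: insert pl at [0, 2, 6] -> counters=[3,2,3,0,0,1,2,0,1]
Step 9: insert be at [1, 2, 8] -> counters=[3,3,4,0,0,1,2,0,2]
Step 10: delete dz at [0, 2, 8] -> counters=[2,3,3,0,0,1,2,0,1]
Step 11: insert pl at [0, 2, 6] -> counters=[3,3,4,0,0,1,3,0,1]
Step 12: delete pl at [0, 2, 6] -> counters=[2,3,3,0,0,1,2,0,1]
Step 13: delete be at [1, 2, 8] -> counters=[2,2,2,0,0,1,2,0,0]
Step 14: insert lad at [1, 2, 6] -> counters=[2,3,3,0,0,1,3,0,0]
Step 15: delete lad at [1, 2, 6] -> counters=[2,2,2,0,0,1,2,0,0]
Step 16: delete lad at [1, 2, 6] -> counters=[2,1,1,0,0,1,1,0,0]
Step 17: insert dz at [0, 2, 8] -> counters=[3,1,2,0,0,1,1,0,1]
Step 18: delete dz at [0, 2, 8] -> counters=[2,1,1,0,0,1,1,0,0]
Step 19: delete pm at [0, 1, 5] -> counters=[1,0,1,0,0,0,1,0,0]
Step 20: insert lad at [1, 2, 6] -> counters=[1,1,2,0,0,0,2,0,0]
Step 21: insert pm at [0, 1, 5] -> counters=[2,2,2,0,0,1,2,0,0]
Step 22: delete pm at [0, 1, 5] -> counters=[1,1,2,0,0,0,2,0,0]
Step 23: delete lad at [1, 2, 6] -> counters=[1,0,1,0,0,0,1,0,0]
Step 24: insert be at [1, 2, 8] -> counters=[1,1,2,0,0,0,1,0,1]
Step 25: delete pl at [0, 2, 6] -> counters=[0,1,1,0,0,0,0,0,1]
Step 26: insert pm at [0, 1, 5] -> counters=[1,2,1,0,0,1,0,0,1]
Query pl: check counters[0]=1 counters[2]=1 counters[6]=0 -> no

Answer: no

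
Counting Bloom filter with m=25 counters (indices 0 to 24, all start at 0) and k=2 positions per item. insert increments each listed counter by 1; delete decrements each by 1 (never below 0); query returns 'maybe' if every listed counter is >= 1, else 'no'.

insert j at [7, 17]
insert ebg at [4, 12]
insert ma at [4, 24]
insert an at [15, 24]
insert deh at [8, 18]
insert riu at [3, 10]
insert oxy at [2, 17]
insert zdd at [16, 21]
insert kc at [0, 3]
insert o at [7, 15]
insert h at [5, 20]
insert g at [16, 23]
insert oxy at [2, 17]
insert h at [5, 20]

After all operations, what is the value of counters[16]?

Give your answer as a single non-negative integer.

Step 1: insert j at [7, 17] -> counters=[0,0,0,0,0,0,0,1,0,0,0,0,0,0,0,0,0,1,0,0,0,0,0,0,0]
Step 2: insert ebg at [4, 12] -> counters=[0,0,0,0,1,0,0,1,0,0,0,0,1,0,0,0,0,1,0,0,0,0,0,0,0]
Step 3: insert ma at [4, 24] -> counters=[0,0,0,0,2,0,0,1,0,0,0,0,1,0,0,0,0,1,0,0,0,0,0,0,1]
Step 4: insert an at [15, 24] -> counters=[0,0,0,0,2,0,0,1,0,0,0,0,1,0,0,1,0,1,0,0,0,0,0,0,2]
Step 5: insert deh at [8, 18] -> counters=[0,0,0,0,2,0,0,1,1,0,0,0,1,0,0,1,0,1,1,0,0,0,0,0,2]
Step 6: insert riu at [3, 10] -> counters=[0,0,0,1,2,0,0,1,1,0,1,0,1,0,0,1,0,1,1,0,0,0,0,0,2]
Step 7: insert oxy at [2, 17] -> counters=[0,0,1,1,2,0,0,1,1,0,1,0,1,0,0,1,0,2,1,0,0,0,0,0,2]
Step 8: insert zdd at [16, 21] -> counters=[0,0,1,1,2,0,0,1,1,0,1,0,1,0,0,1,1,2,1,0,0,1,0,0,2]
Step 9: insert kc at [0, 3] -> counters=[1,0,1,2,2,0,0,1,1,0,1,0,1,0,0,1,1,2,1,0,0,1,0,0,2]
Step 10: insert o at [7, 15] -> counters=[1,0,1,2,2,0,0,2,1,0,1,0,1,0,0,2,1,2,1,0,0,1,0,0,2]
Step 11: insert h at [5, 20] -> counters=[1,0,1,2,2,1,0,2,1,0,1,0,1,0,0,2,1,2,1,0,1,1,0,0,2]
Step 12: insert g at [16, 23] -> counters=[1,0,1,2,2,1,0,2,1,0,1,0,1,0,0,2,2,2,1,0,1,1,0,1,2]
Step 13: insert oxy at [2, 17] -> counters=[1,0,2,2,2,1,0,2,1,0,1,0,1,0,0,2,2,3,1,0,1,1,0,1,2]
Step 14: insert h at [5, 20] -> counters=[1,0,2,2,2,2,0,2,1,0,1,0,1,0,0,2,2,3,1,0,2,1,0,1,2]
Final counters=[1,0,2,2,2,2,0,2,1,0,1,0,1,0,0,2,2,3,1,0,2,1,0,1,2] -> counters[16]=2

Answer: 2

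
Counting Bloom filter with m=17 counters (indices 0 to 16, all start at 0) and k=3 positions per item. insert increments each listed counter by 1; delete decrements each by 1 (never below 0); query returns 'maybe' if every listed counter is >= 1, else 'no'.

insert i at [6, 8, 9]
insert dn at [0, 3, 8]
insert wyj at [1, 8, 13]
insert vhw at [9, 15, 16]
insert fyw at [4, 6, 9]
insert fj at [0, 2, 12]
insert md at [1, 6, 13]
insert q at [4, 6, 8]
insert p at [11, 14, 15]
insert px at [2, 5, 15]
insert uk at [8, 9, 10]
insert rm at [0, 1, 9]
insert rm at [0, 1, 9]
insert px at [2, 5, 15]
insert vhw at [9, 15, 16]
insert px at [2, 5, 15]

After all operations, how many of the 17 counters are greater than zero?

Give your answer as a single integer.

Step 1: insert i at [6, 8, 9] -> counters=[0,0,0,0,0,0,1,0,1,1,0,0,0,0,0,0,0]
Step 2: insert dn at [0, 3, 8] -> counters=[1,0,0,1,0,0,1,0,2,1,0,0,0,0,0,0,0]
Step 3: insert wyj at [1, 8, 13] -> counters=[1,1,0,1,0,0,1,0,3,1,0,0,0,1,0,0,0]
Step 4: insert vhw at [9, 15, 16] -> counters=[1,1,0,1,0,0,1,0,3,2,0,0,0,1,0,1,1]
Step 5: insert fyw at [4, 6, 9] -> counters=[1,1,0,1,1,0,2,0,3,3,0,0,0,1,0,1,1]
Step 6: insert fj at [0, 2, 12] -> counters=[2,1,1,1,1,0,2,0,3,3,0,0,1,1,0,1,1]
Step 7: insert md at [1, 6, 13] -> counters=[2,2,1,1,1,0,3,0,3,3,0,0,1,2,0,1,1]
Step 8: insert q at [4, 6, 8] -> counters=[2,2,1,1,2,0,4,0,4,3,0,0,1,2,0,1,1]
Step 9: insert p at [11, 14, 15] -> counters=[2,2,1,1,2,0,4,0,4,3,0,1,1,2,1,2,1]
Step 10: insert px at [2, 5, 15] -> counters=[2,2,2,1,2,1,4,0,4,3,0,1,1,2,1,3,1]
Step 11: insert uk at [8, 9, 10] -> counters=[2,2,2,1,2,1,4,0,5,4,1,1,1,2,1,3,1]
Step 12: insert rm at [0, 1, 9] -> counters=[3,3,2,1,2,1,4,0,5,5,1,1,1,2,1,3,1]
Step 13: insert rm at [0, 1, 9] -> counters=[4,4,2,1,2,1,4,0,5,6,1,1,1,2,1,3,1]
Step 14: insert px at [2, 5, 15] -> counters=[4,4,3,1,2,2,4,0,5,6,1,1,1,2,1,4,1]
Step 15: insert vhw at [9, 15, 16] -> counters=[4,4,3,1,2,2,4,0,5,7,1,1,1,2,1,5,2]
Step 16: insert px at [2, 5, 15] -> counters=[4,4,4,1,2,3,4,0,5,7,1,1,1,2,1,6,2]
Final counters=[4,4,4,1,2,3,4,0,5,7,1,1,1,2,1,6,2] -> 16 nonzero

Answer: 16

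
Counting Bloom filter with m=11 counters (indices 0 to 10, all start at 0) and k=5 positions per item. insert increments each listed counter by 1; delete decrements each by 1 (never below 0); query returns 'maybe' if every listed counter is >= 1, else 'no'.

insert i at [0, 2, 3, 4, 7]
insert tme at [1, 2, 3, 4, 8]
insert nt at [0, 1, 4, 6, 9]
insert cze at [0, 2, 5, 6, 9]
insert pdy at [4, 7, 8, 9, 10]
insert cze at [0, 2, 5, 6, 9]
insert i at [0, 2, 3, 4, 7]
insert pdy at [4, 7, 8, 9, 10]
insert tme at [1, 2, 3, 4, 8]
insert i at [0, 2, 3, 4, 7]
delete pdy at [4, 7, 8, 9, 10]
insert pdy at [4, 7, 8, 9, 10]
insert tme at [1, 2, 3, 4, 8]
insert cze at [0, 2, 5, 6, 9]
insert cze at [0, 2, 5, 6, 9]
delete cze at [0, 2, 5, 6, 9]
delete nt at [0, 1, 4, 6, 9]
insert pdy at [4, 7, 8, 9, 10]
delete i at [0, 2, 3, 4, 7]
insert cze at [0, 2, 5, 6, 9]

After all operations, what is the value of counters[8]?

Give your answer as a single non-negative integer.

Answer: 6

Derivation:
Step 1: insert i at [0, 2, 3, 4, 7] -> counters=[1,0,1,1,1,0,0,1,0,0,0]
Step 2: insert tme at [1, 2, 3, 4, 8] -> counters=[1,1,2,2,2,0,0,1,1,0,0]
Step 3: insert nt at [0, 1, 4, 6, 9] -> counters=[2,2,2,2,3,0,1,1,1,1,0]
Step 4: insert cze at [0, 2, 5, 6, 9] -> counters=[3,2,3,2,3,1,2,1,1,2,0]
Step 5: insert pdy at [4, 7, 8, 9, 10] -> counters=[3,2,3,2,4,1,2,2,2,3,1]
Step 6: insert cze at [0, 2, 5, 6, 9] -> counters=[4,2,4,2,4,2,3,2,2,4,1]
Step 7: insert i at [0, 2, 3, 4, 7] -> counters=[5,2,5,3,5,2,3,3,2,4,1]
Step 8: insert pdy at [4, 7, 8, 9, 10] -> counters=[5,2,5,3,6,2,3,4,3,5,2]
Step 9: insert tme at [1, 2, 3, 4, 8] -> counters=[5,3,6,4,7,2,3,4,4,5,2]
Step 10: insert i at [0, 2, 3, 4, 7] -> counters=[6,3,7,5,8,2,3,5,4,5,2]
Step 11: delete pdy at [4, 7, 8, 9, 10] -> counters=[6,3,7,5,7,2,3,4,3,4,1]
Step 12: insert pdy at [4, 7, 8, 9, 10] -> counters=[6,3,7,5,8,2,3,5,4,5,2]
Step 13: insert tme at [1, 2, 3, 4, 8] -> counters=[6,4,8,6,9,2,3,5,5,5,2]
Step 14: insert cze at [0, 2, 5, 6, 9] -> counters=[7,4,9,6,9,3,4,5,5,6,2]
Step 15: insert cze at [0, 2, 5, 6, 9] -> counters=[8,4,10,6,9,4,5,5,5,7,2]
Step 16: delete cze at [0, 2, 5, 6, 9] -> counters=[7,4,9,6,9,3,4,5,5,6,2]
Step 17: delete nt at [0, 1, 4, 6, 9] -> counters=[6,3,9,6,8,3,3,5,5,5,2]
Step 18: insert pdy at [4, 7, 8, 9, 10] -> counters=[6,3,9,6,9,3,3,6,6,6,3]
Step 19: delete i at [0, 2, 3, 4, 7] -> counters=[5,3,8,5,8,3,3,5,6,6,3]
Step 20: insert cze at [0, 2, 5, 6, 9] -> counters=[6,3,9,5,8,4,4,5,6,7,3]
Final counters=[6,3,9,5,8,4,4,5,6,7,3] -> counters[8]=6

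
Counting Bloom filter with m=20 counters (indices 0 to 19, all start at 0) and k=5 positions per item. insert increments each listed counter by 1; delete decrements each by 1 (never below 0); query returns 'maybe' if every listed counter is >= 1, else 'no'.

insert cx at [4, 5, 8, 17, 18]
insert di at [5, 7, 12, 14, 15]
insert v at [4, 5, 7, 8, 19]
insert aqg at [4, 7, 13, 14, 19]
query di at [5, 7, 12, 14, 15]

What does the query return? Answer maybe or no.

Answer: maybe

Derivation:
Step 1: insert cx at [4, 5, 8, 17, 18] -> counters=[0,0,0,0,1,1,0,0,1,0,0,0,0,0,0,0,0,1,1,0]
Step 2: insert di at [5, 7, 12, 14, 15] -> counters=[0,0,0,0,1,2,0,1,1,0,0,0,1,0,1,1,0,1,1,0]
Step 3: insert v at [4, 5, 7, 8, 19] -> counters=[0,0,0,0,2,3,0,2,2,0,0,0,1,0,1,1,0,1,1,1]
Step 4: insert aqg at [4, 7, 13, 14, 19] -> counters=[0,0,0,0,3,3,0,3,2,0,0,0,1,1,2,1,0,1,1,2]
Query di: check counters[5]=3 counters[7]=3 counters[12]=1 counters[14]=2 counters[15]=1 -> maybe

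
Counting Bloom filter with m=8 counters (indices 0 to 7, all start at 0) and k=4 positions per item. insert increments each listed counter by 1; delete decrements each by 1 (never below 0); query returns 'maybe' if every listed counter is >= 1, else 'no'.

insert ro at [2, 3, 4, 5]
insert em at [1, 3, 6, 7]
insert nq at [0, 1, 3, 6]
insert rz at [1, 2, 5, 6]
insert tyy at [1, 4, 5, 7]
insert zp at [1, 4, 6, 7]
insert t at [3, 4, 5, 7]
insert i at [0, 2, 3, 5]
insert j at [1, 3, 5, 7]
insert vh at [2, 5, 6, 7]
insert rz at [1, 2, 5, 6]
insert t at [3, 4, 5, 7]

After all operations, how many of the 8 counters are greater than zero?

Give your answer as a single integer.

Step 1: insert ro at [2, 3, 4, 5] -> counters=[0,0,1,1,1,1,0,0]
Step 2: insert em at [1, 3, 6, 7] -> counters=[0,1,1,2,1,1,1,1]
Step 3: insert nq at [0, 1, 3, 6] -> counters=[1,2,1,3,1,1,2,1]
Step 4: insert rz at [1, 2, 5, 6] -> counters=[1,3,2,3,1,2,3,1]
Step 5: insert tyy at [1, 4, 5, 7] -> counters=[1,4,2,3,2,3,3,2]
Step 6: insert zp at [1, 4, 6, 7] -> counters=[1,5,2,3,3,3,4,3]
Step 7: insert t at [3, 4, 5, 7] -> counters=[1,5,2,4,4,4,4,4]
Step 8: insert i at [0, 2, 3, 5] -> counters=[2,5,3,5,4,5,4,4]
Step 9: insert j at [1, 3, 5, 7] -> counters=[2,6,3,6,4,6,4,5]
Step 10: insert vh at [2, 5, 6, 7] -> counters=[2,6,4,6,4,7,5,6]
Step 11: insert rz at [1, 2, 5, 6] -> counters=[2,7,5,6,4,8,6,6]
Step 12: insert t at [3, 4, 5, 7] -> counters=[2,7,5,7,5,9,6,7]
Final counters=[2,7,5,7,5,9,6,7] -> 8 nonzero

Answer: 8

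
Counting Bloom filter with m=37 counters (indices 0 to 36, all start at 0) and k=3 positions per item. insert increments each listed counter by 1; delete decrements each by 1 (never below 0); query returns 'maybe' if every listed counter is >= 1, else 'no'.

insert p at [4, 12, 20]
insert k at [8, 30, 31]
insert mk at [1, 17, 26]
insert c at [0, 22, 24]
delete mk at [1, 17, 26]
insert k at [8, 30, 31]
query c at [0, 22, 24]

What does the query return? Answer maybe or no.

Step 1: insert p at [4, 12, 20] -> counters=[0,0,0,0,1,0,0,0,0,0,0,0,1,0,0,0,0,0,0,0,1,0,0,0,0,0,0,0,0,0,0,0,0,0,0,0,0]
Step 2: insert k at [8, 30, 31] -> counters=[0,0,0,0,1,0,0,0,1,0,0,0,1,0,0,0,0,0,0,0,1,0,0,0,0,0,0,0,0,0,1,1,0,0,0,0,0]
Step 3: insert mk at [1, 17, 26] -> counters=[0,1,0,0,1,0,0,0,1,0,0,0,1,0,0,0,0,1,0,0,1,0,0,0,0,0,1,0,0,0,1,1,0,0,0,0,0]
Step 4: insert c at [0, 22, 24] -> counters=[1,1,0,0,1,0,0,0,1,0,0,0,1,0,0,0,0,1,0,0,1,0,1,0,1,0,1,0,0,0,1,1,0,0,0,0,0]
Step 5: delete mk at [1, 17, 26] -> counters=[1,0,0,0,1,0,0,0,1,0,0,0,1,0,0,0,0,0,0,0,1,0,1,0,1,0,0,0,0,0,1,1,0,0,0,0,0]
Step 6: insert k at [8, 30, 31] -> counters=[1,0,0,0,1,0,0,0,2,0,0,0,1,0,0,0,0,0,0,0,1,0,1,0,1,0,0,0,0,0,2,2,0,0,0,0,0]
Query c: check counters[0]=1 counters[22]=1 counters[24]=1 -> maybe

Answer: maybe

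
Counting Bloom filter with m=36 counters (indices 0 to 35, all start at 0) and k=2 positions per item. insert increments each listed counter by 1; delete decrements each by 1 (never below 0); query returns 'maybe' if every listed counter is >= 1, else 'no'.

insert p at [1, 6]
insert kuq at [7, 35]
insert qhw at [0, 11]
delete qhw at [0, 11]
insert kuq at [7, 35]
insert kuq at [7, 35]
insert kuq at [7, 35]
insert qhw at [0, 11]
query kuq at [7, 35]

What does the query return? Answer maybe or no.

Answer: maybe

Derivation:
Step 1: insert p at [1, 6] -> counters=[0,1,0,0,0,0,1,0,0,0,0,0,0,0,0,0,0,0,0,0,0,0,0,0,0,0,0,0,0,0,0,0,0,0,0,0]
Step 2: insert kuq at [7, 35] -> counters=[0,1,0,0,0,0,1,1,0,0,0,0,0,0,0,0,0,0,0,0,0,0,0,0,0,0,0,0,0,0,0,0,0,0,0,1]
Step 3: insert qhw at [0, 11] -> counters=[1,1,0,0,0,0,1,1,0,0,0,1,0,0,0,0,0,0,0,0,0,0,0,0,0,0,0,0,0,0,0,0,0,0,0,1]
Step 4: delete qhw at [0, 11] -> counters=[0,1,0,0,0,0,1,1,0,0,0,0,0,0,0,0,0,0,0,0,0,0,0,0,0,0,0,0,0,0,0,0,0,0,0,1]
Step 5: insert kuq at [7, 35] -> counters=[0,1,0,0,0,0,1,2,0,0,0,0,0,0,0,0,0,0,0,0,0,0,0,0,0,0,0,0,0,0,0,0,0,0,0,2]
Step 6: insert kuq at [7, 35] -> counters=[0,1,0,0,0,0,1,3,0,0,0,0,0,0,0,0,0,0,0,0,0,0,0,0,0,0,0,0,0,0,0,0,0,0,0,3]
Step 7: insert kuq at [7, 35] -> counters=[0,1,0,0,0,0,1,4,0,0,0,0,0,0,0,0,0,0,0,0,0,0,0,0,0,0,0,0,0,0,0,0,0,0,0,4]
Step 8: insert qhw at [0, 11] -> counters=[1,1,0,0,0,0,1,4,0,0,0,1,0,0,0,0,0,0,0,0,0,0,0,0,0,0,0,0,0,0,0,0,0,0,0,4]
Query kuq: check counters[7]=4 counters[35]=4 -> maybe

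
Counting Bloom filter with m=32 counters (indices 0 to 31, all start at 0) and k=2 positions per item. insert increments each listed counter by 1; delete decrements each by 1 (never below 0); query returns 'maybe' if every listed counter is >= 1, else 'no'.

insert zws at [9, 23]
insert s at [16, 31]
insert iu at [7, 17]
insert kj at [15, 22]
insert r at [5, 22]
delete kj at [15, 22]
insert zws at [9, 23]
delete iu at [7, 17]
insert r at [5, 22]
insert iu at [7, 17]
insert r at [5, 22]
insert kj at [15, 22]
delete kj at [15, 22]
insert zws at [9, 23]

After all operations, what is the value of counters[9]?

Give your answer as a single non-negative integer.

Answer: 3

Derivation:
Step 1: insert zws at [9, 23] -> counters=[0,0,0,0,0,0,0,0,0,1,0,0,0,0,0,0,0,0,0,0,0,0,0,1,0,0,0,0,0,0,0,0]
Step 2: insert s at [16, 31] -> counters=[0,0,0,0,0,0,0,0,0,1,0,0,0,0,0,0,1,0,0,0,0,0,0,1,0,0,0,0,0,0,0,1]
Step 3: insert iu at [7, 17] -> counters=[0,0,0,0,0,0,0,1,0,1,0,0,0,0,0,0,1,1,0,0,0,0,0,1,0,0,0,0,0,0,0,1]
Step 4: insert kj at [15, 22] -> counters=[0,0,0,0,0,0,0,1,0,1,0,0,0,0,0,1,1,1,0,0,0,0,1,1,0,0,0,0,0,0,0,1]
Step 5: insert r at [5, 22] -> counters=[0,0,0,0,0,1,0,1,0,1,0,0,0,0,0,1,1,1,0,0,0,0,2,1,0,0,0,0,0,0,0,1]
Step 6: delete kj at [15, 22] -> counters=[0,0,0,0,0,1,0,1,0,1,0,0,0,0,0,0,1,1,0,0,0,0,1,1,0,0,0,0,0,0,0,1]
Step 7: insert zws at [9, 23] -> counters=[0,0,0,0,0,1,0,1,0,2,0,0,0,0,0,0,1,1,0,0,0,0,1,2,0,0,0,0,0,0,0,1]
Step 8: delete iu at [7, 17] -> counters=[0,0,0,0,0,1,0,0,0,2,0,0,0,0,0,0,1,0,0,0,0,0,1,2,0,0,0,0,0,0,0,1]
Step 9: insert r at [5, 22] -> counters=[0,0,0,0,0,2,0,0,0,2,0,0,0,0,0,0,1,0,0,0,0,0,2,2,0,0,0,0,0,0,0,1]
Step 10: insert iu at [7, 17] -> counters=[0,0,0,0,0,2,0,1,0,2,0,0,0,0,0,0,1,1,0,0,0,0,2,2,0,0,0,0,0,0,0,1]
Step 11: insert r at [5, 22] -> counters=[0,0,0,0,0,3,0,1,0,2,0,0,0,0,0,0,1,1,0,0,0,0,3,2,0,0,0,0,0,0,0,1]
Step 12: insert kj at [15, 22] -> counters=[0,0,0,0,0,3,0,1,0,2,0,0,0,0,0,1,1,1,0,0,0,0,4,2,0,0,0,0,0,0,0,1]
Step 13: delete kj at [15, 22] -> counters=[0,0,0,0,0,3,0,1,0,2,0,0,0,0,0,0,1,1,0,0,0,0,3,2,0,0,0,0,0,0,0,1]
Step 14: insert zws at [9, 23] -> counters=[0,0,0,0,0,3,0,1,0,3,0,0,0,0,0,0,1,1,0,0,0,0,3,3,0,0,0,0,0,0,0,1]
Final counters=[0,0,0,0,0,3,0,1,0,3,0,0,0,0,0,0,1,1,0,0,0,0,3,3,0,0,0,0,0,0,0,1] -> counters[9]=3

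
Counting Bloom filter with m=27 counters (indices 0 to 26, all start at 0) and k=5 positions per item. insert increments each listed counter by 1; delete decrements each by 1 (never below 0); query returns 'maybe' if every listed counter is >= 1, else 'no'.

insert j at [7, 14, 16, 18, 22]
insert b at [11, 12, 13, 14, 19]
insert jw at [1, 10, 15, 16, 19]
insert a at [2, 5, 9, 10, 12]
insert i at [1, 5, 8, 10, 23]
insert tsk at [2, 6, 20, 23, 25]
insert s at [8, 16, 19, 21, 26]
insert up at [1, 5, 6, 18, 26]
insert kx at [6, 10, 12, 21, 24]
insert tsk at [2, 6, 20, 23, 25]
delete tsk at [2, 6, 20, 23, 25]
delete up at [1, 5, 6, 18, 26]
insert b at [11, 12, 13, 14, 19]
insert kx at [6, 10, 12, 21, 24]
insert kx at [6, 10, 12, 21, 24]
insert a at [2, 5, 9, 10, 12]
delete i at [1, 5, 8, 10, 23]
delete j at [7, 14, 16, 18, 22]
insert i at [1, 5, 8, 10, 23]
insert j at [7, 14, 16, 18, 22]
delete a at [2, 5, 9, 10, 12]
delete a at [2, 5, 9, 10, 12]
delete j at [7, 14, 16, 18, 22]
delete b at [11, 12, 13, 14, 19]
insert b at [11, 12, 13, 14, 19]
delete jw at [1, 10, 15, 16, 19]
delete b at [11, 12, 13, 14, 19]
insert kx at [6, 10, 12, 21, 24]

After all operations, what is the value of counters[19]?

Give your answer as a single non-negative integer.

Answer: 2

Derivation:
Step 1: insert j at [7, 14, 16, 18, 22] -> counters=[0,0,0,0,0,0,0,1,0,0,0,0,0,0,1,0,1,0,1,0,0,0,1,0,0,0,0]
Step 2: insert b at [11, 12, 13, 14, 19] -> counters=[0,0,0,0,0,0,0,1,0,0,0,1,1,1,2,0,1,0,1,1,0,0,1,0,0,0,0]
Step 3: insert jw at [1, 10, 15, 16, 19] -> counters=[0,1,0,0,0,0,0,1,0,0,1,1,1,1,2,1,2,0,1,2,0,0,1,0,0,0,0]
Step 4: insert a at [2, 5, 9, 10, 12] -> counters=[0,1,1,0,0,1,0,1,0,1,2,1,2,1,2,1,2,0,1,2,0,0,1,0,0,0,0]
Step 5: insert i at [1, 5, 8, 10, 23] -> counters=[0,2,1,0,0,2,0,1,1,1,3,1,2,1,2,1,2,0,1,2,0,0,1,1,0,0,0]
Step 6: insert tsk at [2, 6, 20, 23, 25] -> counters=[0,2,2,0,0,2,1,1,1,1,3,1,2,1,2,1,2,0,1,2,1,0,1,2,0,1,0]
Step 7: insert s at [8, 16, 19, 21, 26] -> counters=[0,2,2,0,0,2,1,1,2,1,3,1,2,1,2,1,3,0,1,3,1,1,1,2,0,1,1]
Step 8: insert up at [1, 5, 6, 18, 26] -> counters=[0,3,2,0,0,3,2,1,2,1,3,1,2,1,2,1,3,0,2,3,1,1,1,2,0,1,2]
Step 9: insert kx at [6, 10, 12, 21, 24] -> counters=[0,3,2,0,0,3,3,1,2,1,4,1,3,1,2,1,3,0,2,3,1,2,1,2,1,1,2]
Step 10: insert tsk at [2, 6, 20, 23, 25] -> counters=[0,3,3,0,0,3,4,1,2,1,4,1,3,1,2,1,3,0,2,3,2,2,1,3,1,2,2]
Step 11: delete tsk at [2, 6, 20, 23, 25] -> counters=[0,3,2,0,0,3,3,1,2,1,4,1,3,1,2,1,3,0,2,3,1,2,1,2,1,1,2]
Step 12: delete up at [1, 5, 6, 18, 26] -> counters=[0,2,2,0,0,2,2,1,2,1,4,1,3,1,2,1,3,0,1,3,1,2,1,2,1,1,1]
Step 13: insert b at [11, 12, 13, 14, 19] -> counters=[0,2,2,0,0,2,2,1,2,1,4,2,4,2,3,1,3,0,1,4,1,2,1,2,1,1,1]
Step 14: insert kx at [6, 10, 12, 21, 24] -> counters=[0,2,2,0,0,2,3,1,2,1,5,2,5,2,3,1,3,0,1,4,1,3,1,2,2,1,1]
Step 15: insert kx at [6, 10, 12, 21, 24] -> counters=[0,2,2,0,0,2,4,1,2,1,6,2,6,2,3,1,3,0,1,4,1,4,1,2,3,1,1]
Step 16: insert a at [2, 5, 9, 10, 12] -> counters=[0,2,3,0,0,3,4,1,2,2,7,2,7,2,3,1,3,0,1,4,1,4,1,2,3,1,1]
Step 17: delete i at [1, 5, 8, 10, 23] -> counters=[0,1,3,0,0,2,4,1,1,2,6,2,7,2,3,1,3,0,1,4,1,4,1,1,3,1,1]
Step 18: delete j at [7, 14, 16, 18, 22] -> counters=[0,1,3,0,0,2,4,0,1,2,6,2,7,2,2,1,2,0,0,4,1,4,0,1,3,1,1]
Step 19: insert i at [1, 5, 8, 10, 23] -> counters=[0,2,3,0,0,3,4,0,2,2,7,2,7,2,2,1,2,0,0,4,1,4,0,2,3,1,1]
Step 20: insert j at [7, 14, 16, 18, 22] -> counters=[0,2,3,0,0,3,4,1,2,2,7,2,7,2,3,1,3,0,1,4,1,4,1,2,3,1,1]
Step 21: delete a at [2, 5, 9, 10, 12] -> counters=[0,2,2,0,0,2,4,1,2,1,6,2,6,2,3,1,3,0,1,4,1,4,1,2,3,1,1]
Step 22: delete a at [2, 5, 9, 10, 12] -> counters=[0,2,1,0,0,1,4,1,2,0,5,2,5,2,3,1,3,0,1,4,1,4,1,2,3,1,1]
Step 23: delete j at [7, 14, 16, 18, 22] -> counters=[0,2,1,0,0,1,4,0,2,0,5,2,5,2,2,1,2,0,0,4,1,4,0,2,3,1,1]
Step 24: delete b at [11, 12, 13, 14, 19] -> counters=[0,2,1,0,0,1,4,0,2,0,5,1,4,1,1,1,2,0,0,3,1,4,0,2,3,1,1]
Step 25: insert b at [11, 12, 13, 14, 19] -> counters=[0,2,1,0,0,1,4,0,2,0,5,2,5,2,2,1,2,0,0,4,1,4,0,2,3,1,1]
Step 26: delete jw at [1, 10, 15, 16, 19] -> counters=[0,1,1,0,0,1,4,0,2,0,4,2,5,2,2,0,1,0,0,3,1,4,0,2,3,1,1]
Step 27: delete b at [11, 12, 13, 14, 19] -> counters=[0,1,1,0,0,1,4,0,2,0,4,1,4,1,1,0,1,0,0,2,1,4,0,2,3,1,1]
Step 28: insert kx at [6, 10, 12, 21, 24] -> counters=[0,1,1,0,0,1,5,0,2,0,5,1,5,1,1,0,1,0,0,2,1,5,0,2,4,1,1]
Final counters=[0,1,1,0,0,1,5,0,2,0,5,1,5,1,1,0,1,0,0,2,1,5,0,2,4,1,1] -> counters[19]=2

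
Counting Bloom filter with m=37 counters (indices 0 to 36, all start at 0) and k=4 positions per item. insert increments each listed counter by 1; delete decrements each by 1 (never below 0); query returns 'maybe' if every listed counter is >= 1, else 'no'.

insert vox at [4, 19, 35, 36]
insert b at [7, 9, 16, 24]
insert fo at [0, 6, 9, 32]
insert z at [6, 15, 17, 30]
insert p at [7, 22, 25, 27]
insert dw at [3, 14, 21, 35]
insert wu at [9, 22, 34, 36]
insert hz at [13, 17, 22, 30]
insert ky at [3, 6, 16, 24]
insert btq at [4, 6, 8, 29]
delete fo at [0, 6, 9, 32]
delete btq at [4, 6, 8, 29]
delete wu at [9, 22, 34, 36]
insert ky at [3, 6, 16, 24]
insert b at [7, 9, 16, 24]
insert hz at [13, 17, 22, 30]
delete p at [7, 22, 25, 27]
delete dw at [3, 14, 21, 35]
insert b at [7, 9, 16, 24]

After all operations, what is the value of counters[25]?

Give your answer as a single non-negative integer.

Answer: 0

Derivation:
Step 1: insert vox at [4, 19, 35, 36] -> counters=[0,0,0,0,1,0,0,0,0,0,0,0,0,0,0,0,0,0,0,1,0,0,0,0,0,0,0,0,0,0,0,0,0,0,0,1,1]
Step 2: insert b at [7, 9, 16, 24] -> counters=[0,0,0,0,1,0,0,1,0,1,0,0,0,0,0,0,1,0,0,1,0,0,0,0,1,0,0,0,0,0,0,0,0,0,0,1,1]
Step 3: insert fo at [0, 6, 9, 32] -> counters=[1,0,0,0,1,0,1,1,0,2,0,0,0,0,0,0,1,0,0,1,0,0,0,0,1,0,0,0,0,0,0,0,1,0,0,1,1]
Step 4: insert z at [6, 15, 17, 30] -> counters=[1,0,0,0,1,0,2,1,0,2,0,0,0,0,0,1,1,1,0,1,0,0,0,0,1,0,0,0,0,0,1,0,1,0,0,1,1]
Step 5: insert p at [7, 22, 25, 27] -> counters=[1,0,0,0,1,0,2,2,0,2,0,0,0,0,0,1,1,1,0,1,0,0,1,0,1,1,0,1,0,0,1,0,1,0,0,1,1]
Step 6: insert dw at [3, 14, 21, 35] -> counters=[1,0,0,1,1,0,2,2,0,2,0,0,0,0,1,1,1,1,0,1,0,1,1,0,1,1,0,1,0,0,1,0,1,0,0,2,1]
Step 7: insert wu at [9, 22, 34, 36] -> counters=[1,0,0,1,1,0,2,2,0,3,0,0,0,0,1,1,1,1,0,1,0,1,2,0,1,1,0,1,0,0,1,0,1,0,1,2,2]
Step 8: insert hz at [13, 17, 22, 30] -> counters=[1,0,0,1,1,0,2,2,0,3,0,0,0,1,1,1,1,2,0,1,0,1,3,0,1,1,0,1,0,0,2,0,1,0,1,2,2]
Step 9: insert ky at [3, 6, 16, 24] -> counters=[1,0,0,2,1,0,3,2,0,3,0,0,0,1,1,1,2,2,0,1,0,1,3,0,2,1,0,1,0,0,2,0,1,0,1,2,2]
Step 10: insert btq at [4, 6, 8, 29] -> counters=[1,0,0,2,2,0,4,2,1,3,0,0,0,1,1,1,2,2,0,1,0,1,3,0,2,1,0,1,0,1,2,0,1,0,1,2,2]
Step 11: delete fo at [0, 6, 9, 32] -> counters=[0,0,0,2,2,0,3,2,1,2,0,0,0,1,1,1,2,2,0,1,0,1,3,0,2,1,0,1,0,1,2,0,0,0,1,2,2]
Step 12: delete btq at [4, 6, 8, 29] -> counters=[0,0,0,2,1,0,2,2,0,2,0,0,0,1,1,1,2,2,0,1,0,1,3,0,2,1,0,1,0,0,2,0,0,0,1,2,2]
Step 13: delete wu at [9, 22, 34, 36] -> counters=[0,0,0,2,1,0,2,2,0,1,0,0,0,1,1,1,2,2,0,1,0,1,2,0,2,1,0,1,0,0,2,0,0,0,0,2,1]
Step 14: insert ky at [3, 6, 16, 24] -> counters=[0,0,0,3,1,0,3,2,0,1,0,0,0,1,1,1,3,2,0,1,0,1,2,0,3,1,0,1,0,0,2,0,0,0,0,2,1]
Step 15: insert b at [7, 9, 16, 24] -> counters=[0,0,0,3,1,0,3,3,0,2,0,0,0,1,1,1,4,2,0,1,0,1,2,0,4,1,0,1,0,0,2,0,0,0,0,2,1]
Step 16: insert hz at [13, 17, 22, 30] -> counters=[0,0,0,3,1,0,3,3,0,2,0,0,0,2,1,1,4,3,0,1,0,1,3,0,4,1,0,1,0,0,3,0,0,0,0,2,1]
Step 17: delete p at [7, 22, 25, 27] -> counters=[0,0,0,3,1,0,3,2,0,2,0,0,0,2,1,1,4,3,0,1,0,1,2,0,4,0,0,0,0,0,3,0,0,0,0,2,1]
Step 18: delete dw at [3, 14, 21, 35] -> counters=[0,0,0,2,1,0,3,2,0,2,0,0,0,2,0,1,4,3,0,1,0,0,2,0,4,0,0,0,0,0,3,0,0,0,0,1,1]
Step 19: insert b at [7, 9, 16, 24] -> counters=[0,0,0,2,1,0,3,3,0,3,0,0,0,2,0,1,5,3,0,1,0,0,2,0,5,0,0,0,0,0,3,0,0,0,0,1,1]
Final counters=[0,0,0,2,1,0,3,3,0,3,0,0,0,2,0,1,5,3,0,1,0,0,2,0,5,0,0,0,0,0,3,0,0,0,0,1,1] -> counters[25]=0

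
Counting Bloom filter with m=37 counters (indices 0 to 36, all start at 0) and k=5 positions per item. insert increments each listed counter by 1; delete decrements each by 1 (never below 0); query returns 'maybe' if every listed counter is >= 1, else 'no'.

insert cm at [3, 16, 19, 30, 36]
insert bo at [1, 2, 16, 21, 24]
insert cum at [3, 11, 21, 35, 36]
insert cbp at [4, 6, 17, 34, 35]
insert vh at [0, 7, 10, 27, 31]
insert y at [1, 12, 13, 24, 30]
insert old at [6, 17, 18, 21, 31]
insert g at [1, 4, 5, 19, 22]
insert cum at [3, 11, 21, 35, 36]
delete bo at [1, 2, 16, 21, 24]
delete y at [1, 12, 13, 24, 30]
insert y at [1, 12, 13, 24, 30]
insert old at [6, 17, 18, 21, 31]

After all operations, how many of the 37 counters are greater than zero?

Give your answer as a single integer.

Answer: 24

Derivation:
Step 1: insert cm at [3, 16, 19, 30, 36] -> counters=[0,0,0,1,0,0,0,0,0,0,0,0,0,0,0,0,1,0,0,1,0,0,0,0,0,0,0,0,0,0,1,0,0,0,0,0,1]
Step 2: insert bo at [1, 2, 16, 21, 24] -> counters=[0,1,1,1,0,0,0,0,0,0,0,0,0,0,0,0,2,0,0,1,0,1,0,0,1,0,0,0,0,0,1,0,0,0,0,0,1]
Step 3: insert cum at [3, 11, 21, 35, 36] -> counters=[0,1,1,2,0,0,0,0,0,0,0,1,0,0,0,0,2,0,0,1,0,2,0,0,1,0,0,0,0,0,1,0,0,0,0,1,2]
Step 4: insert cbp at [4, 6, 17, 34, 35] -> counters=[0,1,1,2,1,0,1,0,0,0,0,1,0,0,0,0,2,1,0,1,0,2,0,0,1,0,0,0,0,0,1,0,0,0,1,2,2]
Step 5: insert vh at [0, 7, 10, 27, 31] -> counters=[1,1,1,2,1,0,1,1,0,0,1,1,0,0,0,0,2,1,0,1,0,2,0,0,1,0,0,1,0,0,1,1,0,0,1,2,2]
Step 6: insert y at [1, 12, 13, 24, 30] -> counters=[1,2,1,2,1,0,1,1,0,0,1,1,1,1,0,0,2,1,0,1,0,2,0,0,2,0,0,1,0,0,2,1,0,0,1,2,2]
Step 7: insert old at [6, 17, 18, 21, 31] -> counters=[1,2,1,2,1,0,2,1,0,0,1,1,1,1,0,0,2,2,1,1,0,3,0,0,2,0,0,1,0,0,2,2,0,0,1,2,2]
Step 8: insert g at [1, 4, 5, 19, 22] -> counters=[1,3,1,2,2,1,2,1,0,0,1,1,1,1,0,0,2,2,1,2,0,3,1,0,2,0,0,1,0,0,2,2,0,0,1,2,2]
Step 9: insert cum at [3, 11, 21, 35, 36] -> counters=[1,3,1,3,2,1,2,1,0,0,1,2,1,1,0,0,2,2,1,2,0,4,1,0,2,0,0,1,0,0,2,2,0,0,1,3,3]
Step 10: delete bo at [1, 2, 16, 21, 24] -> counters=[1,2,0,3,2,1,2,1,0,0,1,2,1,1,0,0,1,2,1,2,0,3,1,0,1,0,0,1,0,0,2,2,0,0,1,3,3]
Step 11: delete y at [1, 12, 13, 24, 30] -> counters=[1,1,0,3,2,1,2,1,0,0,1,2,0,0,0,0,1,2,1,2,0,3,1,0,0,0,0,1,0,0,1,2,0,0,1,3,3]
Step 12: insert y at [1, 12, 13, 24, 30] -> counters=[1,2,0,3,2,1,2,1,0,0,1,2,1,1,0,0,1,2,1,2,0,3,1,0,1,0,0,1,0,0,2,2,0,0,1,3,3]
Step 13: insert old at [6, 17, 18, 21, 31] -> counters=[1,2,0,3,2,1,3,1,0,0,1,2,1,1,0,0,1,3,2,2,0,4,1,0,1,0,0,1,0,0,2,3,0,0,1,3,3]
Final counters=[1,2,0,3,2,1,3,1,0,0,1,2,1,1,0,0,1,3,2,2,0,4,1,0,1,0,0,1,0,0,2,3,0,0,1,3,3] -> 24 nonzero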